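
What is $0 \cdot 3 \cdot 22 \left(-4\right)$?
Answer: $0$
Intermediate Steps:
$0 \cdot 3 \cdot 22 \left(-4\right) = 0 \cdot 22 \left(-4\right) = 0 \left(-4\right) = 0$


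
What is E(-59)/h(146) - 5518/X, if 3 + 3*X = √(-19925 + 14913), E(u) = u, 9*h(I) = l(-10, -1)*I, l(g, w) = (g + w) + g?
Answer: 51643281/5131462 + 33108*I*√1253/5021 ≈ 10.064 + 233.41*I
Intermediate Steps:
l(g, w) = w + 2*g
h(I) = -7*I/3 (h(I) = ((-1 + 2*(-10))*I)/9 = ((-1 - 20)*I)/9 = (-21*I)/9 = -7*I/3)
X = -1 + 2*I*√1253/3 (X = -1 + √(-19925 + 14913)/3 = -1 + √(-5012)/3 = -1 + (2*I*√1253)/3 = -1 + 2*I*√1253/3 ≈ -1.0 + 23.598*I)
E(-59)/h(146) - 5518/X = -59/((-7/3*146)) - 5518/(-1 + 2*I*√1253/3) = -59/(-1022/3) - 5518/(-1 + 2*I*√1253/3) = -59*(-3/1022) - 5518/(-1 + 2*I*√1253/3) = 177/1022 - 5518/(-1 + 2*I*√1253/3)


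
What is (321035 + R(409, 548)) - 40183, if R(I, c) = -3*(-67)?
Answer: 281053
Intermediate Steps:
R(I, c) = 201
(321035 + R(409, 548)) - 40183 = (321035 + 201) - 40183 = 321236 - 40183 = 281053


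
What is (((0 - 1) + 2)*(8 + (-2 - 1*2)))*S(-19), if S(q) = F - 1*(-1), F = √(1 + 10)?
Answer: 4 + 4*√11 ≈ 17.267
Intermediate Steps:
F = √11 ≈ 3.3166
S(q) = 1 + √11 (S(q) = √11 - 1*(-1) = √11 + 1 = 1 + √11)
(((0 - 1) + 2)*(8 + (-2 - 1*2)))*S(-19) = (((0 - 1) + 2)*(8 + (-2 - 1*2)))*(1 + √11) = ((-1 + 2)*(8 + (-2 - 2)))*(1 + √11) = (1*(8 - 4))*(1 + √11) = (1*4)*(1 + √11) = 4*(1 + √11) = 4 + 4*√11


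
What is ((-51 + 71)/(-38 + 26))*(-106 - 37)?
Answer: 715/3 ≈ 238.33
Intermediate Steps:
((-51 + 71)/(-38 + 26))*(-106 - 37) = (20/(-12))*(-143) = (20*(-1/12))*(-143) = -5/3*(-143) = 715/3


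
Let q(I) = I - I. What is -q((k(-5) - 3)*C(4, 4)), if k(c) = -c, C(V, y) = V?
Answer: 0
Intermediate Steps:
q(I) = 0
-q((k(-5) - 3)*C(4, 4)) = -1*0 = 0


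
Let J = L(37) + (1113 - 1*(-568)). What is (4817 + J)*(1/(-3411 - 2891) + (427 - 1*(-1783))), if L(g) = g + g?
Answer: 45765498834/3151 ≈ 1.4524e+7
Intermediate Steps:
L(g) = 2*g
J = 1755 (J = 2*37 + (1113 - 1*(-568)) = 74 + (1113 + 568) = 74 + 1681 = 1755)
(4817 + J)*(1/(-3411 - 2891) + (427 - 1*(-1783))) = (4817 + 1755)*(1/(-3411 - 2891) + (427 - 1*(-1783))) = 6572*(1/(-6302) + (427 + 1783)) = 6572*(-1/6302 + 2210) = 6572*(13927419/6302) = 45765498834/3151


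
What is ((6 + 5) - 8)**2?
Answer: 9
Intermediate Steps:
((6 + 5) - 8)**2 = (11 - 8)**2 = 3**2 = 9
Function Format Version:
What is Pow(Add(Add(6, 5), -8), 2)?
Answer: 9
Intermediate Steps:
Pow(Add(Add(6, 5), -8), 2) = Pow(Add(11, -8), 2) = Pow(3, 2) = 9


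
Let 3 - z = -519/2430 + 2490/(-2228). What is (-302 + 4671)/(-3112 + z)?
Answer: -985580865/701043472 ≈ -1.4059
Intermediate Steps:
z = 977048/225585 (z = 3 - (-519/2430 + 2490/(-2228)) = 3 - (-519*1/2430 + 2490*(-1/2228)) = 3 - (-173/810 - 1245/1114) = 3 - 1*(-300293/225585) = 3 + 300293/225585 = 977048/225585 ≈ 4.3312)
(-302 + 4671)/(-3112 + z) = (-302 + 4671)/(-3112 + 977048/225585) = 4369/(-701043472/225585) = 4369*(-225585/701043472) = -985580865/701043472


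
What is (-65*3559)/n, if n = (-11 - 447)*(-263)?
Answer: -231335/120454 ≈ -1.9205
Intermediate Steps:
n = 120454 (n = -458*(-263) = 120454)
(-65*3559)/n = -65*3559/120454 = -231335*1/120454 = -231335/120454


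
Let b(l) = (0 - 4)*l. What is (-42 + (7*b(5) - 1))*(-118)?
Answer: 21594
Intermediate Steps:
b(l) = -4*l
(-42 + (7*b(5) - 1))*(-118) = (-42 + (7*(-4*5) - 1))*(-118) = (-42 + (7*(-20) - 1))*(-118) = (-42 + (-140 - 1))*(-118) = (-42 - 141)*(-118) = -183*(-118) = 21594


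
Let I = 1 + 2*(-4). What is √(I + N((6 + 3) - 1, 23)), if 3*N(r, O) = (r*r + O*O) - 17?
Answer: √185 ≈ 13.601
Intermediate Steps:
N(r, O) = -17/3 + O²/3 + r²/3 (N(r, O) = ((r*r + O*O) - 17)/3 = ((r² + O²) - 17)/3 = ((O² + r²) - 17)/3 = (-17 + O² + r²)/3 = -17/3 + O²/3 + r²/3)
I = -7 (I = 1 - 8 = -7)
√(I + N((6 + 3) - 1, 23)) = √(-7 + (-17/3 + (⅓)*23² + ((6 + 3) - 1)²/3)) = √(-7 + (-17/3 + (⅓)*529 + (9 - 1)²/3)) = √(-7 + (-17/3 + 529/3 + (⅓)*8²)) = √(-7 + (-17/3 + 529/3 + (⅓)*64)) = √(-7 + (-17/3 + 529/3 + 64/3)) = √(-7 + 192) = √185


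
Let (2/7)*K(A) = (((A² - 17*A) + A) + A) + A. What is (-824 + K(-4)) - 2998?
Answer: -3570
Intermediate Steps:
K(A) = -49*A + 7*A²/2 (K(A) = 7*((((A² - 17*A) + A) + A) + A)/2 = 7*(((A² - 16*A) + A) + A)/2 = 7*((A² - 15*A) + A)/2 = 7*(A² - 14*A)/2 = -49*A + 7*A²/2)
(-824 + K(-4)) - 2998 = (-824 + (7/2)*(-4)*(-14 - 4)) - 2998 = (-824 + (7/2)*(-4)*(-18)) - 2998 = (-824 + 252) - 2998 = -572 - 2998 = -3570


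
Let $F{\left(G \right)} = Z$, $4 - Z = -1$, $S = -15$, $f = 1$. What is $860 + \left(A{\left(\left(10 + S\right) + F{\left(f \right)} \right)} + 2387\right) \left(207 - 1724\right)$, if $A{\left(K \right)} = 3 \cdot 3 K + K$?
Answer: $-3620219$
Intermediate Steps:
$Z = 5$ ($Z = 4 - -1 = 4 + 1 = 5$)
$F{\left(G \right)} = 5$
$A{\left(K \right)} = 10 K$ ($A{\left(K \right)} = 9 K + K = 10 K$)
$860 + \left(A{\left(\left(10 + S\right) + F{\left(f \right)} \right)} + 2387\right) \left(207 - 1724\right) = 860 + \left(10 \left(\left(10 - 15\right) + 5\right) + 2387\right) \left(207 - 1724\right) = 860 + \left(10 \left(-5 + 5\right) + 2387\right) \left(-1517\right) = 860 + \left(10 \cdot 0 + 2387\right) \left(-1517\right) = 860 + \left(0 + 2387\right) \left(-1517\right) = 860 + 2387 \left(-1517\right) = 860 - 3621079 = -3620219$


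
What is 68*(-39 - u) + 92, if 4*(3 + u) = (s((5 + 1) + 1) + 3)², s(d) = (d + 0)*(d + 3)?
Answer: -92949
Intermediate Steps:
s(d) = d*(3 + d)
u = 5317/4 (u = -3 + (((5 + 1) + 1)*(3 + ((5 + 1) + 1)) + 3)²/4 = -3 + ((6 + 1)*(3 + (6 + 1)) + 3)²/4 = -3 + (7*(3 + 7) + 3)²/4 = -3 + (7*10 + 3)²/4 = -3 + (70 + 3)²/4 = -3 + (¼)*73² = -3 + (¼)*5329 = -3 + 5329/4 = 5317/4 ≈ 1329.3)
68*(-39 - u) + 92 = 68*(-39 - 1*5317/4) + 92 = 68*(-39 - 5317/4) + 92 = 68*(-5473/4) + 92 = -93041 + 92 = -92949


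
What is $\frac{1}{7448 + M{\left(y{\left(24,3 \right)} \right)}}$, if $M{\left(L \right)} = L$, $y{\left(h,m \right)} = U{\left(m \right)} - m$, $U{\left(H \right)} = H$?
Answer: $\frac{1}{7448} \approx 0.00013426$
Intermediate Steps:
$y{\left(h,m \right)} = 0$ ($y{\left(h,m \right)} = m - m = 0$)
$\frac{1}{7448 + M{\left(y{\left(24,3 \right)} \right)}} = \frac{1}{7448 + 0} = \frac{1}{7448}$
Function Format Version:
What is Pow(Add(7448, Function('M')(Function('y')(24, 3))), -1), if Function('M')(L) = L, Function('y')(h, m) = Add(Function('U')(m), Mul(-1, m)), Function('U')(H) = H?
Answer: Rational(1, 7448) ≈ 0.00013426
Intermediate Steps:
Function('y')(h, m) = 0 (Function('y')(h, m) = Add(m, Mul(-1, m)) = 0)
Pow(Add(7448, Function('M')(Function('y')(24, 3))), -1) = Pow(Add(7448, 0), -1) = Pow(7448, -1) = Rational(1, 7448)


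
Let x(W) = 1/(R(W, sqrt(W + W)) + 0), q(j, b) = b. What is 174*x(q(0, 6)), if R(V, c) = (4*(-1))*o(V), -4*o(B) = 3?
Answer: 58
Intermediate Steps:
o(B) = -3/4 (o(B) = -1/4*3 = -3/4)
R(V, c) = 3 (R(V, c) = (4*(-1))*(-3/4) = -4*(-3/4) = 3)
x(W) = 1/3 (x(W) = 1/(3 + 0) = 1/3)
174*x(q(0, 6)) = 174*(1/3) = 58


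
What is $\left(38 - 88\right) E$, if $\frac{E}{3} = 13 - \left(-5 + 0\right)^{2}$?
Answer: $1800$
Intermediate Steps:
$E = -36$ ($E = 3 \left(13 - \left(-5 + 0\right)^{2}\right) = 3 \left(13 - \left(-5\right)^{2}\right) = 3 \left(13 - 25\right) = 3 \left(-12\right) = -36$)
$\left(38 - 88\right) E = \left(38 - 88\right) \left(-36\right) = \left(-50\right) \left(-36\right) = 1800$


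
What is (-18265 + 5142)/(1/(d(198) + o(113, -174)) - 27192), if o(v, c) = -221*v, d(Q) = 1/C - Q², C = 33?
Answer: 2526583120/5235300483 ≈ 0.48260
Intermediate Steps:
d(Q) = 1/33 - Q²
(-18265 + 5142)/(1/(d(198) + o(113, -174)) - 27192) = (-18265 + 5142)/(1/((1/33 - 1*198²) - 221*113) - 27192) = -13123/(1/((1/33 - 1*39204) - 24973) - 27192) = -13123/(1/((1/33 - 39204) - 24973) - 27192) = -13123/(1/(-1293731/33 - 24973) - 27192) = -13123/(1/(-2117840/33) - 27192) = -13123/(-33/2117840 - 27192) = -13123/(-57588305313/2117840) = -13123*(-2117840/57588305313) = 2526583120/5235300483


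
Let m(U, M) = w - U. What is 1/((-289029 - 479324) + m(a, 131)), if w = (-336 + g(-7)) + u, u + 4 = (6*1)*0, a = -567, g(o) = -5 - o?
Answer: -1/768124 ≈ -1.3019e-6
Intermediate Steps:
u = -4 (u = -4 + (6*1)*0 = -4 + 6*0 = -4 + 0 = -4)
w = -338 (w = (-336 + (-5 - 1*(-7))) - 4 = (-336 + (-5 + 7)) - 4 = (-336 + 2) - 4 = -334 - 4 = -338)
m(U, M) = -338 - U
1/((-289029 - 479324) + m(a, 131)) = 1/((-289029 - 479324) + (-338 - 1*(-567))) = 1/(-768353 + (-338 + 567)) = 1/(-768353 + 229) = 1/(-768124) = -1/768124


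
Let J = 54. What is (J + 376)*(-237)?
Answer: -101910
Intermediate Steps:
(J + 376)*(-237) = (54 + 376)*(-237) = 430*(-237) = -101910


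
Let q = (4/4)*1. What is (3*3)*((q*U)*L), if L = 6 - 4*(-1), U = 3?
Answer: 270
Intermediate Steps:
q = 1 (q = (4*(¼))*1 = 1*1 = 1)
L = 10 (L = 6 + 4 = 10)
(3*3)*((q*U)*L) = (3*3)*((1*3)*10) = 9*(3*10) = 9*30 = 270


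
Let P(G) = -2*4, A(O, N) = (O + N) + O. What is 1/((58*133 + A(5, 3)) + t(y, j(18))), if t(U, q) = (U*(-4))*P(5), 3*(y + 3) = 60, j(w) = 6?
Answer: 1/8271 ≈ 0.00012090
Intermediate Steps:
A(O, N) = N + 2*O (A(O, N) = (N + O) + O = N + 2*O)
y = 17 (y = -3 + (⅓)*60 = -3 + 20 = 17)
P(G) = -8
t(U, q) = 32*U (t(U, q) = (U*(-4))*(-8) = -4*U*(-8) = 32*U)
1/((58*133 + A(5, 3)) + t(y, j(18))) = 1/((58*133 + (3 + 2*5)) + 32*17) = 1/((7714 + (3 + 10)) + 544) = 1/((7714 + 13) + 544) = 1/(7727 + 544) = 1/8271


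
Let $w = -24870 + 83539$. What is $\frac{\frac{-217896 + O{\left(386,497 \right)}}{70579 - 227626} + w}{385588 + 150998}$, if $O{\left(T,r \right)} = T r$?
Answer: $\frac{9213816497}{84269221542} \approx 0.10934$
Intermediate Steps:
$w = 58669$
$\frac{\frac{-217896 + O{\left(386,497 \right)}}{70579 - 227626} + w}{385588 + 150998} = \frac{\frac{-217896 + 386 \cdot 497}{70579 - 227626} + 58669}{385588 + 150998} = \frac{\frac{-217896 + 191842}{-157047} + 58669}{536586} = \left(\left(-26054\right) \left(- \frac{1}{157047}\right) + 58669\right) \frac{1}{536586} = \left(\frac{26054}{157047} + 58669\right) \frac{1}{536586} = \frac{9213816497}{157047} \cdot \frac{1}{536586} = \frac{9213816497}{84269221542}$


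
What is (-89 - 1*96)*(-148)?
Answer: 27380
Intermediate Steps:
(-89 - 1*96)*(-148) = (-89 - 96)*(-148) = -185*(-148) = 27380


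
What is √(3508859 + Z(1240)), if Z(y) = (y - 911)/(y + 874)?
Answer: √320021990430/302 ≈ 1873.2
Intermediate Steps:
Z(y) = (-911 + y)/(874 + y)
√(3508859 + Z(1240)) = √(3508859 + (-911 + 1240)/(874 + 1240)) = √(3508859 + 329/2114) = √(3508859 + (1/2114)*329) = √(3508859 + 47/302) = √(1059675465/302) = √320021990430/302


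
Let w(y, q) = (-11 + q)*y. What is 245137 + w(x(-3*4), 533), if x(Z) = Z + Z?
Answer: 232609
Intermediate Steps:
x(Z) = 2*Z
w(y, q) = y*(-11 + q)
245137 + w(x(-3*4), 533) = 245137 + (2*(-3*4))*(-11 + 533) = 245137 + (2*(-12))*522 = 245137 - 24*522 = 245137 - 12528 = 232609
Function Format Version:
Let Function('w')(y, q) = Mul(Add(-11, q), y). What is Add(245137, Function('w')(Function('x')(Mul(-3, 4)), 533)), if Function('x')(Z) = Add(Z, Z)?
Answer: 232609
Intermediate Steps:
Function('x')(Z) = Mul(2, Z)
Function('w')(y, q) = Mul(y, Add(-11, q))
Add(245137, Function('w')(Function('x')(Mul(-3, 4)), 533)) = Add(245137, Mul(Mul(2, Mul(-3, 4)), Add(-11, 533))) = Add(245137, Mul(Mul(2, -12), 522)) = Add(245137, Mul(-24, 522)) = Add(245137, -12528) = 232609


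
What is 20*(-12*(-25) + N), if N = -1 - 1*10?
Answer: 5780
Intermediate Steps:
N = -11 (N = -1 - 10 = -11)
20*(-12*(-25) + N) = 20*(-12*(-25) - 11) = 20*(300 - 11) = 20*289 = 5780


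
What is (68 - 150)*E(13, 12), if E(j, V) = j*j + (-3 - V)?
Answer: -12628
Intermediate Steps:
E(j, V) = -3 + j² - V (E(j, V) = j² + (-3 - V) = -3 + j² - V)
(68 - 150)*E(13, 12) = (68 - 150)*(-3 + 13² - 1*12) = -82*(-3 + 169 - 12) = -82*154 = -12628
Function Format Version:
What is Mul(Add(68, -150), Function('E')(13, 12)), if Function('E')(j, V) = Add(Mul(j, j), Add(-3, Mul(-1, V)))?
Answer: -12628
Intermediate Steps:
Function('E')(j, V) = Add(-3, Pow(j, 2), Mul(-1, V)) (Function('E')(j, V) = Add(Pow(j, 2), Add(-3, Mul(-1, V))) = Add(-3, Pow(j, 2), Mul(-1, V)))
Mul(Add(68, -150), Function('E')(13, 12)) = Mul(Add(68, -150), Add(-3, Pow(13, 2), Mul(-1, 12))) = Mul(-82, Add(-3, 169, -12)) = Mul(-82, 154) = -12628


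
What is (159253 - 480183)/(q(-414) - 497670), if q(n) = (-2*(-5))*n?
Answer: 32093/50181 ≈ 0.63954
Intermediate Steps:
q(n) = 10*n
(159253 - 480183)/(q(-414) - 497670) = (159253 - 480183)/(10*(-414) - 497670) = -320930/(-4140 - 497670) = -320930/(-501810) = -320930*(-1/501810) = 32093/50181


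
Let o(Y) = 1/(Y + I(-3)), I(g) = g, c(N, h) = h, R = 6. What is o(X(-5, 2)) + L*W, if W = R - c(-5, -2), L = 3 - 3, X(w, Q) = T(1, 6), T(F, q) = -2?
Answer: -1/5 ≈ -0.20000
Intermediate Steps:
X(w, Q) = -2
L = 0
o(Y) = 1/(-3 + Y) (o(Y) = 1/(Y - 3) = 1/(-3 + Y))
W = 8 (W = 6 - 1*(-2) = 6 + 2 = 8)
o(X(-5, 2)) + L*W = 1/(-3 - 2) + 0*8 = 1/(-5) + 0 = -1/5 + 0 = -1/5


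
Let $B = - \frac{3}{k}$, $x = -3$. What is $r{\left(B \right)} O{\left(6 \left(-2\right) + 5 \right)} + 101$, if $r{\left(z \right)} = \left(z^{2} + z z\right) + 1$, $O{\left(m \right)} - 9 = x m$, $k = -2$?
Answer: $266$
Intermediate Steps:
$O{\left(m \right)} = 9 - 3 m$
$B = \frac{3}{2}$ ($B = - \frac{3}{-2} = \left(-3\right) \left(- \frac{1}{2}\right) = \frac{3}{2} \approx 1.5$)
$r{\left(z \right)} = 1 + 2 z^{2}$ ($r{\left(z \right)} = \left(z^{2} + z^{2}\right) + 1 = 2 z^{2} + 1 = 1 + 2 z^{2}$)
$r{\left(B \right)} O{\left(6 \left(-2\right) + 5 \right)} + 101 = \left(1 + 2 \left(\frac{3}{2}\right)^{2}\right) \left(9 - 3 \left(6 \left(-2\right) + 5\right)\right) + 101 = \left(1 + 2 \cdot \frac{9}{4}\right) \left(9 - 3 \left(-12 + 5\right)\right) + 101 = \left(1 + \frac{9}{2}\right) \left(9 - -21\right) + 101 = \frac{11 \left(9 + 21\right)}{2} + 101 = \frac{11}{2} \cdot 30 + 101 = 165 + 101 = 266$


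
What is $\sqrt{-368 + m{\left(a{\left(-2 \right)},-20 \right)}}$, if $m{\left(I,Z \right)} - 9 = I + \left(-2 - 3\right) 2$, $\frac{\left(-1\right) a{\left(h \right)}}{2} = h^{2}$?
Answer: $i \sqrt{377} \approx 19.417 i$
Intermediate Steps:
$a{\left(h \right)} = - 2 h^{2}$
$m{\left(I,Z \right)} = -1 + I$ ($m{\left(I,Z \right)} = 9 + \left(I + \left(-2 - 3\right) 2\right) = 9 + \left(I - 10\right) = 9 + \left(-10 + I\right) = -1 + I$)
$\sqrt{-368 + m{\left(a{\left(-2 \right)},-20 \right)}} = \sqrt{-368 - \left(1 + 2 \left(-2\right)^{2}\right)} = \sqrt{-368 - 9} = \sqrt{-377} = i \sqrt{377}$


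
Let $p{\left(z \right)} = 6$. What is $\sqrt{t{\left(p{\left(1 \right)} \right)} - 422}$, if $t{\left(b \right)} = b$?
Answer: $4 i \sqrt{26} \approx 20.396 i$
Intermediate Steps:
$\sqrt{t{\left(p{\left(1 \right)} \right)} - 422} = \sqrt{6 - 422} = \sqrt{-416} = 4 i \sqrt{26}$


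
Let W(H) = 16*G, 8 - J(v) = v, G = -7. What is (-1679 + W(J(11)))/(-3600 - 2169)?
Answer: 199/641 ≈ 0.31045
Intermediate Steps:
J(v) = 8 - v
W(H) = -112 (W(H) = 16*(-7) = -112)
(-1679 + W(J(11)))/(-3600 - 2169) = (-1679 - 112)/(-3600 - 2169) = -1791/(-5769) = -1791*(-1/5769) = 199/641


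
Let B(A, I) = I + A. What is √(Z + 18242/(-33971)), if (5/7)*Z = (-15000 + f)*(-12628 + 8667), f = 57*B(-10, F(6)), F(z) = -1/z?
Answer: 3*√22608120752377730/48530 ≈ 9294.9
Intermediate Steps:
B(A, I) = A + I
f = -1159/2 (f = 57*(-10 - 1/6) = 57*(-10 - 1*⅙) = 57*(-10 - ⅙) = 57*(-61/6) = -1159/2 ≈ -579.50)
Z = 863945593/10 (Z = 7*((-15000 - 1159/2)*(-12628 + 8667))/5 = 7*(-31159/2*(-3961))/5 = (7/5)*(123420799/2) = 863945593/10 ≈ 8.6394e+7)
√(Z + 18242/(-33971)) = √(863945593/10 + 18242/(-33971)) = √(863945593/10 + 18242*(-1/33971)) = √(863945593/10 - 2606/4853) = √(4192727936769/48530) = 3*√22608120752377730/48530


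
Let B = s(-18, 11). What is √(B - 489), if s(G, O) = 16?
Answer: I*√473 ≈ 21.749*I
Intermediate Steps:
B = 16
√(B - 489) = √(16 - 489) = √(-473) = I*√473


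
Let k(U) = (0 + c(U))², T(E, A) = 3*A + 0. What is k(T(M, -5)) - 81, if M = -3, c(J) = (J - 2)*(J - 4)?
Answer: 104248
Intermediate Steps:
c(J) = (-4 + J)*(-2 + J) (c(J) = (-2 + J)*(-4 + J) = (-4 + J)*(-2 + J))
T(E, A) = 3*A
k(U) = (8 + U² - 6*U)² (k(U) = (0 + (8 + U² - 6*U))² = (8 + U² - 6*U)²)
k(T(M, -5)) - 81 = (8 + (3*(-5))² - 18*(-5))² - 81 = (8 + (-15)² - 6*(-15))² - 81 = (8 + 225 + 90)² - 81 = 323² - 81 = 104329 - 81 = 104248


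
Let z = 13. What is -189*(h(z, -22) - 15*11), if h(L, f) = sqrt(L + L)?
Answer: 31185 - 189*sqrt(26) ≈ 30221.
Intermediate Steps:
h(L, f) = sqrt(2)*sqrt(L) (h(L, f) = sqrt(2*L) = sqrt(2)*sqrt(L))
-189*(h(z, -22) - 15*11) = -189*(sqrt(2)*sqrt(13) - 15*11) = -189*(sqrt(26) - 165) = -189*(-165 + sqrt(26)) = 31185 - 189*sqrt(26)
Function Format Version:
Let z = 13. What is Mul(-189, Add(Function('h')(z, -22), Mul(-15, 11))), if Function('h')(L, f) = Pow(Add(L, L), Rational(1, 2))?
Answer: Add(31185, Mul(-189, Pow(26, Rational(1, 2)))) ≈ 30221.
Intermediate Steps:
Function('h')(L, f) = Mul(Pow(2, Rational(1, 2)), Pow(L, Rational(1, 2))) (Function('h')(L, f) = Pow(Mul(2, L), Rational(1, 2)) = Mul(Pow(2, Rational(1, 2)), Pow(L, Rational(1, 2))))
Mul(-189, Add(Function('h')(z, -22), Mul(-15, 11))) = Mul(-189, Add(Mul(Pow(2, Rational(1, 2)), Pow(13, Rational(1, 2))), Mul(-15, 11))) = Mul(-189, Add(Pow(26, Rational(1, 2)), -165)) = Mul(-189, Add(-165, Pow(26, Rational(1, 2)))) = Add(31185, Mul(-189, Pow(26, Rational(1, 2))))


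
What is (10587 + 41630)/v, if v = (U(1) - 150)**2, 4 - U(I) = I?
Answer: 52217/21609 ≈ 2.4164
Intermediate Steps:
U(I) = 4 - I
v = 21609 (v = ((4 - 1*1) - 150)**2 = ((4 - 1) - 150)**2 = (3 - 150)**2 = (-147)**2 = 21609)
(10587 + 41630)/v = (10587 + 41630)/21609 = 52217*(1/21609) = 52217/21609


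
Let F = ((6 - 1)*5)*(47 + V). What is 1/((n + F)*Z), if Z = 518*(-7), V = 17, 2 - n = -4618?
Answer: -1/22553720 ≈ -4.4339e-8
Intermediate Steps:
n = 4620 (n = 2 - 1*(-4618) = 2 + 4618 = 4620)
Z = -3626
F = 1600 (F = ((6 - 1)*5)*(47 + 17) = (5*5)*64 = 25*64 = 1600)
1/((n + F)*Z) = 1/((4620 + 1600)*(-3626)) = -1/3626/6220 = (1/6220)*(-1/3626) = -1/22553720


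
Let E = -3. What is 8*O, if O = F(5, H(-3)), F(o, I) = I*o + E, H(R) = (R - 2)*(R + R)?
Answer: 1176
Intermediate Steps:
H(R) = 2*R*(-2 + R) (H(R) = (-2 + R)*(2*R) = 2*R*(-2 + R))
F(o, I) = -3 + I*o (F(o, I) = I*o - 3 = -3 + I*o)
O = 147 (O = -3 + (2*(-3)*(-2 - 3))*5 = -3 + (2*(-3)*(-5))*5 = -3 + 30*5 = -3 + 150 = 147)
8*O = 8*147 = 1176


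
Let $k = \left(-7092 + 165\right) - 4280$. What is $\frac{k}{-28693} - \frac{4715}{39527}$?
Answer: $\frac{43955942}{162021173} \approx 0.2713$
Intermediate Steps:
$k = -11207$ ($k = -6927 - 4280 = -11207$)
$\frac{k}{-28693} - \frac{4715}{39527} = - \frac{11207}{-28693} - \frac{4715}{39527} = \left(-11207\right) \left(- \frac{1}{28693}\right) - \frac{4715}{39527} = \frac{1601}{4099} - \frac{4715}{39527} = \frac{43955942}{162021173}$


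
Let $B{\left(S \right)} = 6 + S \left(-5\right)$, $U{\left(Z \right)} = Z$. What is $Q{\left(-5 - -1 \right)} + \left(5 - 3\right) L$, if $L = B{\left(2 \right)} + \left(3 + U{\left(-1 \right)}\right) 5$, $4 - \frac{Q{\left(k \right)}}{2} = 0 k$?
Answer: $20$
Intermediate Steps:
$Q{\left(k \right)} = 8$ ($Q{\left(k \right)} = 8 - 2 \cdot 0 k = 8 - 0 = 8 + 0 = 8$)
$B{\left(S \right)} = 6 - 5 S$
$L = 6$ ($L = \left(6 - 10\right) + \left(3 - 1\right) 5 = \left(6 - 10\right) + 2 \cdot 5 = -4 + 10 = 6$)
$Q{\left(-5 - -1 \right)} + \left(5 - 3\right) L = 8 + \left(5 - 3\right) 6 = 8 + 2 \cdot 6 = 8 + 12 = 20$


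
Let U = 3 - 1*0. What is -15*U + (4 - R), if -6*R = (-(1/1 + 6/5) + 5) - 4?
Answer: -206/5 ≈ -41.200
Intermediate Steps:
R = ⅕ (R = -((-(1/1 + 6/5) + 5) - 4)/6 = -((-(1*1 + 6*(⅕)) + 5) - 4)/6 = -((-(1 + 6/5) + 5) - 4)/6 = -((-1*11/5 + 5) - 4)/6 = -((-11/5 + 5) - 4)/6 = -(14/5 - 4)/6 = -⅙*(-6/5) = ⅕ ≈ 0.20000)
U = 3 (U = 3 + 0 = 3)
-15*U + (4 - R) = -15*3 + (4 - 1*⅕) = -45 + (4 - ⅕) = -45 + 19/5 = -206/5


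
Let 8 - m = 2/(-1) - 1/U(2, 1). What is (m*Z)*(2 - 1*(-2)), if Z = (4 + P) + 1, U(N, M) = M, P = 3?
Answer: 352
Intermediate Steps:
Z = 8 (Z = (4 + 3) + 1 = 7 + 1 = 8)
m = 11 (m = 8 - (2/(-1) - 1/1) = 8 - (2*(-1) - 1*1) = 8 - (-2 - 1) = 8 - 1*(-3) = 8 + 3 = 11)
(m*Z)*(2 - 1*(-2)) = (11*8)*(2 - 1*(-2)) = 88*(2 + 2) = 88*4 = 352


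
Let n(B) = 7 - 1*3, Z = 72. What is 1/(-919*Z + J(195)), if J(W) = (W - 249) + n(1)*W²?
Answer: 1/85878 ≈ 1.1644e-5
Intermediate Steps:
n(B) = 4 (n(B) = 7 - 3 = 4)
J(W) = -249 + W + 4*W² (J(W) = (W - 249) + 4*W² = (-249 + W) + 4*W² = -249 + W + 4*W²)
1/(-919*Z + J(195)) = 1/(-919*72 + (-249 + 195 + 4*195²)) = 1/(-66168 + (-249 + 195 + 4*38025)) = 1/(-66168 + (-249 + 195 + 152100)) = 1/(-66168 + 152046) = 1/85878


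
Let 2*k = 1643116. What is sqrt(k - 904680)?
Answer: I*sqrt(83122) ≈ 288.31*I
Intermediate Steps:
k = 821558 (k = (1/2)*1643116 = 821558)
sqrt(k - 904680) = sqrt(821558 - 904680) = sqrt(-83122) = I*sqrt(83122)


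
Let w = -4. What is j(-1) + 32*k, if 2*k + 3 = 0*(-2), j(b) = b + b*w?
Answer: -45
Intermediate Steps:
j(b) = -3*b (j(b) = b + b*(-4) = b - 4*b = -3*b)
k = -3/2 (k = -3/2 + (0*(-2))/2 = -3/2 + (½)*0 = -3/2 + 0 = -3/2 ≈ -1.5000)
j(-1) + 32*k = -3*(-1) + 32*(-3/2) = 3 - 48 = -45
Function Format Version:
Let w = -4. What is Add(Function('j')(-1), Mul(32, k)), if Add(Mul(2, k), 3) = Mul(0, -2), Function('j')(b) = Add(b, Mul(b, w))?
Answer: -45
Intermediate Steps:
Function('j')(b) = Mul(-3, b) (Function('j')(b) = Add(b, Mul(b, -4)) = Add(b, Mul(-4, b)) = Mul(-3, b))
k = Rational(-3, 2) (k = Add(Rational(-3, 2), Mul(Rational(1, 2), Mul(0, -2))) = Add(Rational(-3, 2), Mul(Rational(1, 2), 0)) = Add(Rational(-3, 2), 0) = Rational(-3, 2) ≈ -1.5000)
Add(Function('j')(-1), Mul(32, k)) = Add(Mul(-3, -1), Mul(32, Rational(-3, 2))) = Add(3, -48) = -45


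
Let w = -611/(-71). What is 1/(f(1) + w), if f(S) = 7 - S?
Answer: 71/1037 ≈ 0.068467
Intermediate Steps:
w = 611/71 (w = -611*(-1/71) = 611/71 ≈ 8.6056)
1/(f(1) + w) = 1/((7 - 1*1) + 611/71) = 1/((7 - 1) + 611/71) = 1/(6 + 611/71) = 1/(1037/71) = 71/1037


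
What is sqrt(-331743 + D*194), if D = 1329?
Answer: 3*I*sqrt(8213) ≈ 271.88*I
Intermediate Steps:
sqrt(-331743 + D*194) = sqrt(-331743 + 1329*194) = sqrt(-331743 + 257826) = sqrt(-73917) = 3*I*sqrt(8213)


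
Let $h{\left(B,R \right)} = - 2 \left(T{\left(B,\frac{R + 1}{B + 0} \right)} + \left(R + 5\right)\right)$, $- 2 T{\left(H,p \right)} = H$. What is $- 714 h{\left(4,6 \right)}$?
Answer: $12852$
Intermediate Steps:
$T{\left(H,p \right)} = - \frac{H}{2}$
$h{\left(B,R \right)} = -10 + B - 2 R$ ($h{\left(B,R \right)} = - 2 \left(- \frac{B}{2} + \left(R + 5\right)\right) = - 2 \left(- \frac{B}{2} + \left(5 + R\right)\right) = - 2 \left(5 + R - \frac{B}{2}\right) = -10 + B - 2 R$)
$- 714 h{\left(4,6 \right)} = - 714 \left(-10 + 4 - 12\right) = \left(-714\right) \left(-18\right) = 12852$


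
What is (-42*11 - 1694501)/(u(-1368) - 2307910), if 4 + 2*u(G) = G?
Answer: 1694963/2308596 ≈ 0.73420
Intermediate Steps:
u(G) = -2 + G/2
(-42*11 - 1694501)/(u(-1368) - 2307910) = (-42*11 - 1694501)/((-2 + (½)*(-1368)) - 2307910) = (-462 - 1694501)/((-2 - 684) - 2307910) = -1694963/(-686 - 2307910) = -1694963/(-2308596) = -1694963*(-1/2308596) = 1694963/2308596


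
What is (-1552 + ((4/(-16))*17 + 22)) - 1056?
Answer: -10361/4 ≈ -2590.3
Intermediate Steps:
(-1552 + ((4/(-16))*17 + 22)) - 1056 = (-1552 + ((4*(-1/16))*17 + 22)) - 1056 = (-1552 + (-1/4*17 + 22)) - 1056 = (-1552 + (-17/4 + 22)) - 1056 = (-1552 + 71/4) - 1056 = -6137/4 - 1056 = -10361/4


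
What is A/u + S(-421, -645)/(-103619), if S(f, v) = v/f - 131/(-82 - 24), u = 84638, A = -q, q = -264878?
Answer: 612406150478667/195687351124586 ≈ 3.1295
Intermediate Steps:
A = 264878 (A = -1*(-264878) = 264878)
S(f, v) = 131/106 + v/f (S(f, v) = v/f - 131/(-106) = v/f - 131*(-1/106) = v/f + 131/106 = 131/106 + v/f)
A/u + S(-421, -645)/(-103619) = 264878/84638 + (131/106 - 645/(-421))/(-103619) = 264878*(1/84638) + (131/106 - 645*(-1/421))*(-1/103619) = 132439/42319 + (131/106 + 645/421)*(-1/103619) = 132439/42319 + (123521/44626)*(-1/103619) = 132439/42319 - 123521/4624101494 = 612406150478667/195687351124586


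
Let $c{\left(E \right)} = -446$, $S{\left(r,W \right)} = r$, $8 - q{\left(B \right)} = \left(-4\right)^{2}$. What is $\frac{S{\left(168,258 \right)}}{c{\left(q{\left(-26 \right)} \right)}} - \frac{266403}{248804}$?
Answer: $- \frac{80307405}{55483292} \approx -1.4474$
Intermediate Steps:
$q{\left(B \right)} = -8$ ($q{\left(B \right)} = 8 - \left(-4\right)^{2} = 8 - 16 = -8$)
$\frac{S{\left(168,258 \right)}}{c{\left(q{\left(-26 \right)} \right)}} - \frac{266403}{248804} = \frac{168}{-446} - \frac{266403}{248804} = 168 \left(- \frac{1}{446}\right) - \frac{266403}{248804} = - \frac{84}{223} - \frac{266403}{248804} = - \frac{80307405}{55483292}$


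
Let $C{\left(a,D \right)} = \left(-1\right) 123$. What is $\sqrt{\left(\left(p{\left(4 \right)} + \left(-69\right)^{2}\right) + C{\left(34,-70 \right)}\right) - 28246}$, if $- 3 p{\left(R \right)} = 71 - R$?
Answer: $\frac{i \sqrt{212673}}{3} \approx 153.72 i$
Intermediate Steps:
$C{\left(a,D \right)} = -123$
$p{\left(R \right)} = - \frac{71}{3} + \frac{R}{3}$ ($p{\left(R \right)} = - \frac{71 - R}{3} = - \frac{71}{3} + \frac{R}{3}$)
$\sqrt{\left(\left(p{\left(4 \right)} + \left(-69\right)^{2}\right) + C{\left(34,-70 \right)}\right) - 28246} = \sqrt{\left(\left(\left(- \frac{71}{3} + \frac{1}{3} \cdot 4\right) + \left(-69\right)^{2}\right) - 123\right) - 28246} = \sqrt{\left(\left(\left(- \frac{71}{3} + \frac{4}{3}\right) + 4761\right) - 123\right) - 28246} = \sqrt{\left(\left(- \frac{67}{3} + 4761\right) - 123\right) - 28246} = \sqrt{\left(\frac{14216}{3} - 123\right) - 28246} = \sqrt{\frac{13847}{3} - 28246} = \sqrt{- \frac{70891}{3}} = \frac{i \sqrt{212673}}{3}$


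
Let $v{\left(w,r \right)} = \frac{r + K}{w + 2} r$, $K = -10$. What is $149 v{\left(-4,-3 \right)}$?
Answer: $- \frac{5811}{2} \approx -2905.5$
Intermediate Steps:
$v{\left(w,r \right)} = \frac{r \left(-10 + r\right)}{2 + w}$ ($v{\left(w,r \right)} = \frac{r - 10}{w + 2} r = \frac{-10 + r}{2 + w} r = \frac{r \left(-10 + r\right)}{2 + w}$)
$149 v{\left(-4,-3 \right)} = 149 \left(- \frac{3 \left(-10 - 3\right)}{2 - 4}\right) = 149 \left(\left(-3\right) \frac{1}{-2} \left(-13\right)\right) = 149 \left(\left(-3\right) \left(- \frac{1}{2}\right) \left(-13\right)\right) = 149 \left(- \frac{39}{2}\right) = - \frac{5811}{2}$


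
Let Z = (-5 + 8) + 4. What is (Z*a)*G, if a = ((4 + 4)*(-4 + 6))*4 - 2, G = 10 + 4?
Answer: 6076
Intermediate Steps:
G = 14
a = 62 (a = (8*2)*4 - 2 = 16*4 - 2 = 64 - 2 = 62)
Z = 7 (Z = 3 + 4 = 7)
(Z*a)*G = (7*62)*14 = 434*14 = 6076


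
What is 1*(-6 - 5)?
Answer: -11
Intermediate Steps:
1*(-6 - 5) = 1*(-11) = -11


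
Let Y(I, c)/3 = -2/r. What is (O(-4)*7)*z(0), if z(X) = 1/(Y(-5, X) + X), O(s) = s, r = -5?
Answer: -70/3 ≈ -23.333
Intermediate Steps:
Y(I, c) = 6/5 (Y(I, c) = 3*(-2/(-5)) = 3*(-2*(-⅕)) = 3*(⅖) = 6/5)
z(X) = 1/(6/5 + X)
(O(-4)*7)*z(0) = (-4*7)*(5/(6 + 5*0)) = -140/(6 + 0) = -140/6 = -28*⅚ = -70/3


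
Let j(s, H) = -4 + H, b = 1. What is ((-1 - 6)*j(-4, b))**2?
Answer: 441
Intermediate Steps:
((-1 - 6)*j(-4, b))**2 = ((-1 - 6)*(-4 + 1))**2 = (-7*(-3))**2 = 21**2 = 441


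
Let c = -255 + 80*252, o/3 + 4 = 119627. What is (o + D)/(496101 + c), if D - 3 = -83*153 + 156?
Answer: 38481/57334 ≈ 0.67117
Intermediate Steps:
o = 358869 (o = -12 + 3*119627 = -12 + 358881 = 358869)
D = -12540 (D = 3 + (-83*153 + 156) = 3 + (-12699 + 156) = 3 - 12543 = -12540)
c = 19905 (c = -255 + 20160 = 19905)
(o + D)/(496101 + c) = (358869 - 12540)/(496101 + 19905) = 346329/516006 = 346329*(1/516006) = 38481/57334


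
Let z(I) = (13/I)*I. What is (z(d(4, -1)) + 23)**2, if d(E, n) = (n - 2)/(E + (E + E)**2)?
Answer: 1296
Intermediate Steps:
d(E, n) = (-2 + n)/(E + 4*E**2) (d(E, n) = (-2 + n)/(E + (2*E)**2) = (-2 + n)/(E + 4*E**2))
z(I) = 13
(z(d(4, -1)) + 23)**2 = (13 + 23)**2 = 36**2 = 1296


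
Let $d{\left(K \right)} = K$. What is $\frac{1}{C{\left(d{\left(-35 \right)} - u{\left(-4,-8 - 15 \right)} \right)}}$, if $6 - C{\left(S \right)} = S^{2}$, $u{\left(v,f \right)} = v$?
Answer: $- \frac{1}{955} \approx -0.0010471$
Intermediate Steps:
$C{\left(S \right)} = 6 - S^{2}$
$\frac{1}{C{\left(d{\left(-35 \right)} - u{\left(-4,-8 - 15 \right)} \right)}} = \frac{1}{6 - \left(-35 - -4\right)^{2}} = \frac{1}{6 - \left(-35 + 4\right)^{2}} = \frac{1}{6 - \left(-31\right)^{2}} = \frac{1}{6 - 961} = \frac{1}{-955} = - \frac{1}{955}$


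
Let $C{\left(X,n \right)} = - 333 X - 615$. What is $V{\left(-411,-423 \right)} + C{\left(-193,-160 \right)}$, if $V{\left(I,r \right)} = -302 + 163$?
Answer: $63515$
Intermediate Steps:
$V{\left(I,r \right)} = -139$
$C{\left(X,n \right)} = -615 - 333 X$
$V{\left(-411,-423 \right)} + C{\left(-193,-160 \right)} = -139 - -63654 = -139 + \left(-615 + 64269\right) = -139 + 63654 = 63515$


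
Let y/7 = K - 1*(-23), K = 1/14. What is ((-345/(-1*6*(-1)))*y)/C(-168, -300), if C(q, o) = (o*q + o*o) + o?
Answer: -7429/112080 ≈ -0.066283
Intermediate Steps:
K = 1/14 ≈ 0.071429
C(q, o) = o + o² + o*q (C(q, o) = (o*q + o²) + o = (o² + o*q) + o = o + o² + o*q)
y = 323/2 (y = 7*(1/14 - 1*(-23)) = 7*(1/14 + 23) = 7*(323/14) = 323/2 ≈ 161.50)
((-345/(-1*6*(-1)))*y)/C(-168, -300) = (-345/(-1*6*(-1))*(323/2))/((-300*(1 - 300 - 168))) = (-345/((-6*(-1)))*(323/2))/((-300*(-467))) = (-345/6*(323/2))/140100 = (-345*⅙*(323/2))*(1/140100) = -115/2*323/2*(1/140100) = -37145/4*1/140100 = -7429/112080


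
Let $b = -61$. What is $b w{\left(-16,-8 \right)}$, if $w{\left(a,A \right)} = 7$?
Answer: $-427$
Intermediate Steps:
$b w{\left(-16,-8 \right)} = \left(-61\right) 7 = -427$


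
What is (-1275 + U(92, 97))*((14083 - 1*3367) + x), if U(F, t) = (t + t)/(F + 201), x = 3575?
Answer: -5335987871/293 ≈ -1.8212e+7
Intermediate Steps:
U(F, t) = 2*t/(201 + F) (U(F, t) = (2*t)/(201 + F) = 2*t/(201 + F))
(-1275 + U(92, 97))*((14083 - 1*3367) + x) = (-1275 + 2*97/(201 + 92))*((14083 - 1*3367) + 3575) = (-1275 + 2*97/293)*((14083 - 3367) + 3575) = (-1275 + 2*97*(1/293))*(10716 + 3575) = (-1275 + 194/293)*14291 = -373381/293*14291 = -5335987871/293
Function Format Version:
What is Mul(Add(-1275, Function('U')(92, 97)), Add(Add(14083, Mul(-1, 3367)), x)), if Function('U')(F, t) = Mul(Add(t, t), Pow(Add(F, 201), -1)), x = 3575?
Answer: Rational(-5335987871, 293) ≈ -1.8212e+7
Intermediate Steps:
Function('U')(F, t) = Mul(2, t, Pow(Add(201, F), -1)) (Function('U')(F, t) = Mul(Mul(2, t), Pow(Add(201, F), -1)) = Mul(2, t, Pow(Add(201, F), -1)))
Mul(Add(-1275, Function('U')(92, 97)), Add(Add(14083, Mul(-1, 3367)), x)) = Mul(Add(-1275, Mul(2, 97, Pow(Add(201, 92), -1))), Add(Add(14083, Mul(-1, 3367)), 3575)) = Mul(Add(-1275, Mul(2, 97, Pow(293, -1))), Add(Add(14083, -3367), 3575)) = Mul(Add(-1275, Mul(2, 97, Rational(1, 293))), Add(10716, 3575)) = Mul(Add(-1275, Rational(194, 293)), 14291) = Mul(Rational(-373381, 293), 14291) = Rational(-5335987871, 293)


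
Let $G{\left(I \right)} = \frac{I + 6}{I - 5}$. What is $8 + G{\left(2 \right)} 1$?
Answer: $\frac{16}{3} \approx 5.3333$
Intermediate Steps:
$G{\left(I \right)} = \frac{6 + I}{-5 + I}$
$8 + G{\left(2 \right)} 1 = 8 + \frac{6 + 2}{-5 + 2} \cdot 1 = 8 + \frac{1}{-3} \cdot 8 \cdot 1 = 8 + \left(- \frac{1}{3}\right) 8 \cdot 1 = 8 - \frac{8}{3} = \frac{16}{3}$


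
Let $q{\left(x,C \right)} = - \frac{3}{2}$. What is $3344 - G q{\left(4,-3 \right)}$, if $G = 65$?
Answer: $\frac{6883}{2} \approx 3441.5$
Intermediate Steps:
$q{\left(x,C \right)} = - \frac{3}{2}$ ($q{\left(x,C \right)} = \left(-3\right) \frac{1}{2} = - \frac{3}{2}$)
$3344 - G q{\left(4,-3 \right)} = 3344 - 65 \left(- \frac{3}{2}\right) = 3344 - - \frac{195}{2} = 3344 + \frac{195}{2} = \frac{6883}{2}$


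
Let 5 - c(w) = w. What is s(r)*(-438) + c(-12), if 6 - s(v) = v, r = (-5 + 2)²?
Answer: 1331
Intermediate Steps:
r = 9 (r = (-3)² = 9)
s(v) = 6 - v
c(w) = 5 - w
s(r)*(-438) + c(-12) = (6 - 1*9)*(-438) + (5 - 1*(-12)) = (6 - 9)*(-438) + (5 + 12) = -3*(-438) + 17 = 1314 + 17 = 1331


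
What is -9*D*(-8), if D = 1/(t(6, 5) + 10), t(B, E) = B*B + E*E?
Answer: 72/71 ≈ 1.0141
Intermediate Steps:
t(B, E) = B² + E²
D = 1/71 (D = 1/((6² + 5²) + 10) = 1/((36 + 25) + 10) = 1/(61 + 10) = 1/71 ≈ 0.014085)
-9*D*(-8) = -9*1/71*(-8) = -9/71*(-8) = 72/71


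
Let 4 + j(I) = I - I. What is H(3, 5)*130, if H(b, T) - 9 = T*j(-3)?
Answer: -1430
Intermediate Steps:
j(I) = -4 (j(I) = -4 + (I - I) = -4 + 0 = -4)
H(b, T) = 9 - 4*T (H(b, T) = 9 + T*(-4) = 9 - 4*T)
H(3, 5)*130 = (9 - 4*5)*130 = (9 - 20)*130 = -11*130 = -1430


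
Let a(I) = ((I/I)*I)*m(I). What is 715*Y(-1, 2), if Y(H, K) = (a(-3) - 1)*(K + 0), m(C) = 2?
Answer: -10010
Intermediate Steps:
a(I) = 2*I (a(I) = ((I/I)*I)*2 = (1*I)*2 = I*2 = 2*I)
Y(H, K) = -7*K (Y(H, K) = (2*(-3) - 1)*(K + 0) = (-6 - 1)*K = -7*K)
715*Y(-1, 2) = 715*(-7*2) = 715*(-14) = -10010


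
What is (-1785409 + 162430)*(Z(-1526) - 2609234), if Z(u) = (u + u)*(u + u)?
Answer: -10882836995130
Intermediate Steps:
Z(u) = 4*u² (Z(u) = (2*u)*(2*u) = 4*u²)
(-1785409 + 162430)*(Z(-1526) - 2609234) = (-1785409 + 162430)*(4*(-1526)² - 2609234) = -1622979*(4*2328676 - 2609234) = -1622979*(9314704 - 2609234) = -1622979*6705470 = -10882836995130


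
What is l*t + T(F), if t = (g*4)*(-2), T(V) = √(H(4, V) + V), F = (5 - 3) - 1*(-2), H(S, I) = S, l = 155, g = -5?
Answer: 6200 + 2*√2 ≈ 6202.8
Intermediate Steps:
F = 4 (F = 2 + 2 = 4)
T(V) = √(4 + V)
t = 40 (t = -5*4*(-2) = -20*(-2) = 40)
l*t + T(F) = 155*40 + √(4 + 4) = 6200 + √8 = 6200 + 2*√2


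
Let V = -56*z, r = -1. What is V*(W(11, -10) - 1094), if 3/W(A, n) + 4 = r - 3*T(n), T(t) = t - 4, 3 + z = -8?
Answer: -24932600/37 ≈ -6.7385e+5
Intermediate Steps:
z = -11 (z = -3 - 8 = -11)
T(t) = -4 + t
W(A, n) = 3/(7 - 3*n) (W(A, n) = 3/(-4 + (-1 - 3*(-4 + n))) = 3/(-4 + (-1 + (12 - 3*n))) = 3/(-4 + (11 - 3*n)) = 3/(7 - 3*n))
V = 616 (V = -56*(-11) = 616)
V*(W(11, -10) - 1094) = 616*(-3/(-7 + 3*(-10)) - 1094) = 616*(-3/(-7 - 30) - 1094) = 616*(-3/(-37) - 1094) = 616*(-3*(-1/37) - 1094) = 616*(3/37 - 1094) = 616*(-40475/37) = -24932600/37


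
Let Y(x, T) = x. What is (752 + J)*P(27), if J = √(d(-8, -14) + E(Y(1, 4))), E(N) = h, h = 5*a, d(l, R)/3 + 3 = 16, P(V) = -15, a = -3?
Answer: -11280 - 30*√6 ≈ -11353.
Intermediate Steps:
d(l, R) = 39 (d(l, R) = -9 + 3*16 = -9 + 48 = 39)
h = -15 (h = 5*(-3) = -15)
E(N) = -15
J = 2*√6 (J = √(39 - 15) = √24 = 2*√6 ≈ 4.8990)
(752 + J)*P(27) = (752 + 2*√6)*(-15) = -11280 - 30*√6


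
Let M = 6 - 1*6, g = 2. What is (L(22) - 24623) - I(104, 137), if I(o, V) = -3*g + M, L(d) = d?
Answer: -24595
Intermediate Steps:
M = 0 (M = 6 - 6 = 0)
I(o, V) = -6 (I(o, V) = -3*2 + 0 = -6 + 0 = -6)
(L(22) - 24623) - I(104, 137) = (22 - 24623) - 1*(-6) = -24601 + 6 = -24595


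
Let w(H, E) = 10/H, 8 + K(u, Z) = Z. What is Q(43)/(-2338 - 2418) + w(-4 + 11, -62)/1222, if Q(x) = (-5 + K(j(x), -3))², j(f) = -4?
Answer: -267783/5085353 ≈ -0.052658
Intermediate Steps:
K(u, Z) = -8 + Z
Q(x) = 256 (Q(x) = (-5 + (-8 - 3))² = (-5 - 11)² = (-16)² = 256)
Q(43)/(-2338 - 2418) + w(-4 + 11, -62)/1222 = 256/(-2338 - 2418) + (10/(-4 + 11))/1222 = 256/(-4756) + (10/7)*(1/1222) = 256*(-1/4756) + (10*(⅐))*(1/1222) = -64/1189 + (10/7)*(1/1222) = -64/1189 + 5/4277 = -267783/5085353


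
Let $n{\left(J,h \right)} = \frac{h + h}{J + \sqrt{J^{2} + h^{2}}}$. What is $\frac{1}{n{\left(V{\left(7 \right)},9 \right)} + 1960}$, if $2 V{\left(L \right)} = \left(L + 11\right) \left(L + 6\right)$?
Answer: $\frac{967}{1869838} - \frac{\sqrt{170}}{1869838} \approx 0.00051018$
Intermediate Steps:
$V{\left(L \right)} = \frac{\left(6 + L\right) \left(11 + L\right)}{2}$ ($V{\left(L \right)} = \frac{\left(L + 11\right) \left(L + 6\right)}{2} = \frac{\left(11 + L\right) \left(6 + L\right)}{2} = \frac{\left(6 + L\right) \left(11 + L\right)}{2}$)
$n{\left(J,h \right)} = \frac{2 h}{J + \sqrt{J^{2} + h^{2}}}$
$\frac{1}{n{\left(V{\left(7 \right)},9 \right)} + 1960} = \frac{1}{2 \cdot 9 \frac{1}{\left(33 + \frac{7^{2}}{2} + \frac{17}{2} \cdot 7\right) + \sqrt{\left(33 + \frac{7^{2}}{2} + \frac{17}{2} \cdot 7\right)^{2} + 9^{2}}} + 1960} = \frac{1}{2 \cdot 9 \frac{1}{\left(33 + \frac{1}{2} \cdot 49 + \frac{119}{2}\right) + \sqrt{\left(33 + \frac{1}{2} \cdot 49 + \frac{119}{2}\right)^{2} + 81}} + 1960} = \frac{1}{2 \cdot 9 \frac{1}{\left(33 + \frac{49}{2} + \frac{119}{2}\right) + \sqrt{\left(33 + \frac{49}{2} + \frac{119}{2}\right)^{2} + 81}} + 1960} = \frac{1}{2 \cdot 9 \frac{1}{117 + \sqrt{117^{2} + 81}} + 1960} = \frac{1}{2 \cdot 9 \frac{1}{117 + \sqrt{13689 + 81}} + 1960} = \frac{1}{2 \cdot 9 \frac{1}{117 + \sqrt{13770}} + 1960} = \frac{1}{2 \cdot 9 \frac{1}{117 + 9 \sqrt{170}} + 1960} = \frac{1}{\frac{18}{117 + 9 \sqrt{170}} + 1960} = \frac{1}{1960 + \frac{18}{117 + 9 \sqrt{170}}}$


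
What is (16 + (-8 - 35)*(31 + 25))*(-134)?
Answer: 320528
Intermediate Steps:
(16 + (-8 - 35)*(31 + 25))*(-134) = (16 - 43*56)*(-134) = (16 - 2408)*(-134) = -2392*(-134) = 320528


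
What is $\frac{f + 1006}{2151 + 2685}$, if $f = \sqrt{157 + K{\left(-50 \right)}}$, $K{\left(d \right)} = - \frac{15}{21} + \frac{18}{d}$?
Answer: $\frac{503}{2418} + \frac{\sqrt{191009}}{169260} \approx 0.21061$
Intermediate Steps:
$K{\left(d \right)} = - \frac{5}{7} + \frac{18}{d}$ ($K{\left(d \right)} = \left(-15\right) \frac{1}{21} + \frac{18}{d} = - \frac{5}{7} + \frac{18}{d}$)
$f = \frac{\sqrt{191009}}{35}$ ($f = \sqrt{157 - \left(\frac{5}{7} - \frac{18}{-50}\right)} = \sqrt{157 + \left(- \frac{5}{7} + 18 \left(- \frac{1}{50}\right)\right)} = \sqrt{157 - \frac{188}{175}} = \sqrt{\frac{27287}{175}} = \frac{\sqrt{191009}}{35} \approx 12.487$)
$\frac{f + 1006}{2151 + 2685} = \frac{\frac{\sqrt{191009}}{35} + 1006}{2151 + 2685} = \frac{1006 + \frac{\sqrt{191009}}{35}}{4836} = \left(1006 + \frac{\sqrt{191009}}{35}\right) \frac{1}{4836} = \frac{503}{2418} + \frac{\sqrt{191009}}{169260}$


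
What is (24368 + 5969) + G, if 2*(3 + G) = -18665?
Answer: 42003/2 ≈ 21002.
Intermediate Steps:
G = -18671/2 (G = -3 + (½)*(-18665) = -3 - 18665/2 = -18671/2 ≈ -9335.5)
(24368 + 5969) + G = (24368 + 5969) - 18671/2 = 30337 - 18671/2 = 42003/2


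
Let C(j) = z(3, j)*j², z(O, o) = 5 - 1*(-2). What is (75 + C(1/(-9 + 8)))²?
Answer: 6724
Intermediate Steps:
z(O, o) = 7 (z(O, o) = 5 + 2 = 7)
C(j) = 7*j²
(75 + C(1/(-9 + 8)))² = (75 + 7*(1/(-9 + 8))²)² = (75 + 7*(1/(-1))²)² = (75 + 7*(-1)²)² = (75 + 7*1)² = (75 + 7)² = 82² = 6724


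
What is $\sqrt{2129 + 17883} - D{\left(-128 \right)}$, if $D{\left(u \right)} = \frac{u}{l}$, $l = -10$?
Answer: $- \frac{64}{5} + 2 \sqrt{5003} \approx 128.66$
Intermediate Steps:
$D{\left(u \right)} = - \frac{u}{10}$ ($D{\left(u \right)} = \frac{u}{-10} = u \left(- \frac{1}{10}\right) = - \frac{u}{10}$)
$\sqrt{2129 + 17883} - D{\left(-128 \right)} = \sqrt{2129 + 17883} - \left(- \frac{1}{10}\right) \left(-128\right) = \sqrt{20012} - \frac{64}{5} = 2 \sqrt{5003} - \frac{64}{5} = - \frac{64}{5} + 2 \sqrt{5003}$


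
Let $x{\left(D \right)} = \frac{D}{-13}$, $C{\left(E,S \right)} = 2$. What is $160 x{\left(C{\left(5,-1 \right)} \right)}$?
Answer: $- \frac{320}{13} \approx -24.615$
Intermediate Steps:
$x{\left(D \right)} = - \frac{D}{13}$ ($x{\left(D \right)} = D \left(- \frac{1}{13}\right) = - \frac{D}{13}$)
$160 x{\left(C{\left(5,-1 \right)} \right)} = 160 \left(\left(- \frac{1}{13}\right) 2\right) = 160 \left(- \frac{2}{13}\right) = - \frac{320}{13}$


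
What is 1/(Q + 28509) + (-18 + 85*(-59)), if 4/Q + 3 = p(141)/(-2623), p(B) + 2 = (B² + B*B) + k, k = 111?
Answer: -1712489773701/340252292 ≈ -5033.0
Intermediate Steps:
p(B) = 109 + 2*B² (p(B) = -2 + ((B² + B*B) + 111) = -2 + ((B² + B²) + 111) = -2 + (2*B² + 111) = -2 + (111 + 2*B²) = 109 + 2*B²)
Q = -2623/11935 (Q = 4/(-3 + (109 + 2*141²)/(-2623)) = 4/(-3 + (109 + 2*19881)*(-1/2623)) = 4/(-3 + (109 + 39762)*(-1/2623)) = 4/(-3 + 39871*(-1/2623)) = 4/(-3 - 39871/2623) = 4/(-47740/2623) = 4*(-2623/47740) = -2623/11935 ≈ -0.21977)
1/(Q + 28509) + (-18 + 85*(-59)) = 1/(-2623/11935 + 28509) + (-18 + 85*(-59)) = 1/(340252292/11935) + (-18 - 5015) = 11935/340252292 - 5033 = -1712489773701/340252292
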